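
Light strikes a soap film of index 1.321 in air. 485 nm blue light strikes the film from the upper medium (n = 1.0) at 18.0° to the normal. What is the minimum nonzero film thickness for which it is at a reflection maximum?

94.4 nm

Top surface (1.0 → 1.321): reflection off a higher-index medium gives a half-wave phase shift.
At the lower boundary (n = 1.321 to n = 1.0) the reflected ray undergoes no phase shift.
Exactly one π shift → a net half-wave offset.
For strong reflection here: 2 n t cos θ_r = (m + ½) λ.
Snell's law: 1.0 sin 18.0° = 1.321 sin θ_r → sin θ_r = 0.234, cos θ_r = 0.972.
Minimum at m = 0: t = λ / (4 n cos θ_r) = 485 / (4 × 1.321 × 0.972) = 94.4 nm.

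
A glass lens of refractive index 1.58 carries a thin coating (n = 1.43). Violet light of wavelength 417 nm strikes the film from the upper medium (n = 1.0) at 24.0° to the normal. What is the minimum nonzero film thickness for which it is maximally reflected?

Top surface (1.0 → 1.43): reflection off a higher-index medium gives a half-wave phase shift.
At the lower boundary (n = 1.43 to n = 1.58) the reflected ray undergoes a half-wave phase shift.
Zero or two π shifts → no net half-wave offset.
So the condition for constructive reflection is 2 n t cos θ_r = m λ.
Snell's law: 1.0 sin 24.0° = 1.43 sin θ_r → sin θ_r = 0.284, cos θ_r = 0.959.
Minimum nonzero at m = 1: t = λ / (2 n cos θ_r) = 417 / (2 × 1.43 × 0.959) = 152 nm.

152 nm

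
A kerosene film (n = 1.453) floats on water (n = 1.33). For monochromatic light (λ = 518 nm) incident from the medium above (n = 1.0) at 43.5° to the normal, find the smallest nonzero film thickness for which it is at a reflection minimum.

202 nm

Ray reflecting at the top interface goes from n = 1.0 toward n = 1.453: a half-wave phase shift.
At the lower boundary (n = 1.453 to n = 1.33) the reflected ray undergoes no phase shift.
The two reflections differ by half a wavelength.
For weak reflection here: 2 n t cos θ_r = m λ.
Snell's law: 1.0 sin 43.5° = 1.453 sin θ_r → sin θ_r = 0.474, cos θ_r = 0.881.
Minimum nonzero at m = 1: t = λ / (2 n cos θ_r) = 518 / (2 × 1.453 × 0.881) = 202 nm.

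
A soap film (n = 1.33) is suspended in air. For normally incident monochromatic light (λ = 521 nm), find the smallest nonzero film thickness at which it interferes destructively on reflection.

196 nm

Ray reflecting at the top interface goes from n = 1.0 toward n = 1.33: a half-wave phase shift.
Bottom surface (1.33 → 1.0): reflection off a lower-index medium gives no phase shift.
Net: one phase inversion between the two reflected rays.
With one net inversion, destructive interference in reflection requires 2 n t = m λ.
Minimum nonzero at m = 1: t = λ / (2 n) = 521 / (2 × 1.33) = 196 nm.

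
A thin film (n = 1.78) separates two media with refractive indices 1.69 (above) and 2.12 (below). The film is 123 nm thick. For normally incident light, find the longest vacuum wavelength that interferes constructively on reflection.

At the upper boundary (n = 1.69 to n = 1.78) the reflected ray undergoes a half-wave phase shift.
At the lower boundary (n = 1.78 to n = 2.12) the reflected ray undergoes a half-wave phase shift.
Net: no relative phase inversion (both shifts match).
With no net inversion, constructive interference in reflection requires 2 n t = m λ.
λ = 2 n t / m. The longest wavelength is m = 1: λ = 2 × 1.78 × 123 / 1.00 = 438 nm.

438 nm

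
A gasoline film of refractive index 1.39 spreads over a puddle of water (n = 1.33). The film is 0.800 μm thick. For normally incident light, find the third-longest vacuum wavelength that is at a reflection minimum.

At the upper boundary (n = 1.0 to n = 1.39) the reflected ray undergoes a half-wave phase shift.
Bottom surface (1.39 → 1.33): reflection off a lower-index medium gives no phase shift.
The two reflections differ by half a wavelength.
So the condition for destructive reflection is 2 n t = m λ.
λ = 2 n t / m. The third-longest wavelength is m = 3: λ = 2 × 1.39 × 800 / 3.00 = 741 nm.

741 nm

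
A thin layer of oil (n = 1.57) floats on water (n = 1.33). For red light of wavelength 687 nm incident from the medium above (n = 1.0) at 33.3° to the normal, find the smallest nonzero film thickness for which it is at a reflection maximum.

117 nm

At the upper boundary (n = 1.0 to n = 1.57) the reflected ray undergoes a half-wave phase shift.
Bottom surface (1.57 → 1.33): reflection off a lower-index medium gives no phase shift.
The two reflections differ by half a wavelength.
For strong reflection here: 2 n t cos θ_r = (m + ½) λ.
Snell's law: 1.0 sin 33.3° = 1.57 sin θ_r → sin θ_r = 0.350, cos θ_r = 0.937.
Minimum at m = 0: t = λ / (4 n cos θ_r) = 687 / (4 × 1.57 × 0.937) = 117 nm.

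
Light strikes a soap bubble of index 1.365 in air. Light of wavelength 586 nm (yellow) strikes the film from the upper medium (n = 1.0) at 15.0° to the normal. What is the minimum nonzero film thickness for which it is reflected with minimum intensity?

Ray reflecting at the top interface goes from n = 1.0 toward n = 1.365: a half-wave phase shift.
At the lower boundary (n = 1.365 to n = 1.0) the reflected ray undergoes no phase shift.
The two reflections differ by half a wavelength.
With one net inversion, destructive interference in reflection requires 2 n t cos θ_r = m λ.
Snell's law: 1.0 sin 15.0° = 1.365 sin θ_r → sin θ_r = 0.190, cos θ_r = 0.982.
Minimum nonzero at m = 1: t = λ / (2 n cos θ_r) = 586 / (2 × 1.365 × 0.982) = 219 nm.

219 nm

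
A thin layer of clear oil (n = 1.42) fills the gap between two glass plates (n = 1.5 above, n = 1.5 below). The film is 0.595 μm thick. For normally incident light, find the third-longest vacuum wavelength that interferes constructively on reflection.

676 nm

Top surface (1.5 → 1.42): reflection off a lower-index medium gives no phase shift.
Bottom surface (1.42 → 1.5): reflection off a higher-index medium gives a half-wave phase shift.
Net: one phase inversion between the two reflected rays.
For maximum reflection here: 2 n t = (m + ½) λ.
λ = 2 n t / (m + ½). The third-longest wavelength is m = 2: λ = 2 × 1.42 × 595 / 2.50 = 676 nm.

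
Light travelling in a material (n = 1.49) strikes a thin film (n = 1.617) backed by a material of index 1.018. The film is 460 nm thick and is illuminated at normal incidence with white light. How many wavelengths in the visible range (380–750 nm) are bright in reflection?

2

Ray reflecting at the top interface goes from n = 1.49 toward n = 1.617: a half-wave phase shift.
At the lower boundary (n = 1.617 to n = 1.018) the reflected ray undergoes no phase shift.
The two reflections differ by half a wavelength.
So the condition for constructive reflection is 2 n t = (m + ½) λ.
λ = 2 n t / (m + ½) = 1488 / (m + ½) nm.
m=1: 992 nm (IR); m=2: 595 nm (visible); m=3: 425 nm (visible); m=4: 331 nm (UV).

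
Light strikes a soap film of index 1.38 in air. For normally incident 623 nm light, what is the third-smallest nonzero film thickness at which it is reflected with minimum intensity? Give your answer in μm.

Top surface (1.0 → 1.38): reflection off a higher-index medium gives a half-wave phase shift.
Bottom surface (1.38 → 1.0): reflection off a lower-index medium gives no phase shift.
Exactly one π shift → a net half-wave offset.
With one net inversion, destructive interference in reflection requires 2 n t = m λ.
The third-smallest nonzero thickness corresponds to m = 3: t = m λ / (2 n) = 3.00 × 623 / (2 × 1.38) = 677 nm.

0.677 μm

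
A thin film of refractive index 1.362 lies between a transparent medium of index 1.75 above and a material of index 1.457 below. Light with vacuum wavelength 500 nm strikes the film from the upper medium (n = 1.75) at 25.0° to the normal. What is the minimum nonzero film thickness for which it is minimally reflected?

At the upper boundary (n = 1.75 to n = 1.362) the reflected ray undergoes no phase shift.
Bottom surface (1.362 → 1.457): reflection off a higher-index medium gives a half-wave phase shift.
Exactly one π shift → a net half-wave offset.
For minimum reflection here: 2 n t cos θ_r = m λ.
Snell's law: 1.75 sin 25.0° = 1.362 sin θ_r → sin θ_r = 0.543, cos θ_r = 0.840.
Minimum nonzero at m = 1: t = λ / (2 n cos θ_r) = 500 / (2 × 1.362 × 0.840) = 219 nm.

219 nm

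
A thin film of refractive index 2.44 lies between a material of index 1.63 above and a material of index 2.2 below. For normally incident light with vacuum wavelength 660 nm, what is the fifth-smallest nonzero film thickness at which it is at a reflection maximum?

At the upper boundary (n = 1.63 to n = 2.44) the reflected ray undergoes a half-wave phase shift.
Ray reflecting at the bottom interface goes from n = 2.44 toward n = 2.2: no phase shift.
Exactly one π shift → a net half-wave offset.
With one net inversion, constructive interference in reflection requires 2 n t = (m + ½) λ.
The fifth-smallest nonzero thickness corresponds to m = 4: t = (m + ½) λ / (2 n) = 4.50 × 660 / (2 × 2.44) = 609 nm.

609 nm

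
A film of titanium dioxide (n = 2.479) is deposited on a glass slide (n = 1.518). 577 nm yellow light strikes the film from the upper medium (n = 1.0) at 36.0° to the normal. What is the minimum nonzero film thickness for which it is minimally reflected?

120 nm

Ray reflecting at the top interface goes from n = 1.0 toward n = 2.479: a half-wave phase shift.
Ray reflecting at the bottom interface goes from n = 2.479 toward n = 1.518: no phase shift.
The two reflections differ by half a wavelength.
So the condition for destructive reflection is 2 n t cos θ_r = m λ.
Snell's law: 1.0 sin 36.0° = 2.479 sin θ_r → sin θ_r = 0.237, cos θ_r = 0.971.
Minimum nonzero at m = 1: t = λ / (2 n cos θ_r) = 577 / (2 × 2.479 × 0.971) = 120 nm.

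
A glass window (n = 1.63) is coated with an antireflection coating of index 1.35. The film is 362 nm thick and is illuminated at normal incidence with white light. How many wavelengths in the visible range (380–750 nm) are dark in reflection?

Top surface (1.0 → 1.35): reflection off a higher-index medium gives a half-wave phase shift.
Bottom surface (1.35 → 1.63): reflection off a higher-index medium gives a half-wave phase shift.
The two reflections carry the same phase change, so no net offset.
With no net inversion, destructive interference in reflection requires 2 n t = (m + ½) λ.
λ = 2 n t / (m + ½) = 977 / (m + ½) nm.
m=0: 1955 nm (IR); m=1: 652 nm (visible); m=2: 391 nm (visible); m=3: 279 nm (UV).

2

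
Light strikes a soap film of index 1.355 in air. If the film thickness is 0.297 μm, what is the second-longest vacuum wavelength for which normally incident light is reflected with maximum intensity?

Ray reflecting at the top interface goes from n = 1.0 toward n = 1.355: a half-wave phase shift.
Bottom surface (1.355 → 1.0): reflection off a lower-index medium gives no phase shift.
The two reflections differ by half a wavelength.
With one net inversion, constructive interference in reflection requires 2 n t = (m + ½) λ.
λ = 2 n t / (m + ½). The second-longest wavelength is m = 1: λ = 2 × 1.355 × 297 / 1.50 = 537 nm.

537 nm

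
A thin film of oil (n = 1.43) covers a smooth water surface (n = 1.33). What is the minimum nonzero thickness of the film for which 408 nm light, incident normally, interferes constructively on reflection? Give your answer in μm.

Top surface (1.0 → 1.43): reflection off a higher-index medium gives a half-wave phase shift.
At the lower boundary (n = 1.43 to n = 1.33) the reflected ray undergoes no phase shift.
Exactly one π shift → a net half-wave offset.
With one net inversion, constructive interference in reflection requires 2 n t = (m + ½) λ.
Minimum at m = 0: t = λ / (4 n) = 408 / (4 × 1.43) = 71.3 nm.

0.0713 μm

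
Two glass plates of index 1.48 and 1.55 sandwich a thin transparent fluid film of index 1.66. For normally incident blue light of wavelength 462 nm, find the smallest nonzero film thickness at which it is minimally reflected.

139 nm

At the upper boundary (n = 1.48 to n = 1.66) the reflected ray undergoes a half-wave phase shift.
Bottom surface (1.66 → 1.55): reflection off a lower-index medium gives no phase shift.
Exactly one π shift → a net half-wave offset.
For weak reflection here: 2 n t = m λ.
Minimum nonzero at m = 1: t = λ / (2 n) = 462 / (2 × 1.66) = 139 nm.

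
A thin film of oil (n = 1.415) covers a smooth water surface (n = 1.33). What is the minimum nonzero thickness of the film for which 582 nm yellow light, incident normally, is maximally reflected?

103 nm

Ray reflecting at the top interface goes from n = 1.0 toward n = 1.415: a half-wave phase shift.
At the lower boundary (n = 1.415 to n = 1.33) the reflected ray undergoes no phase shift.
The two reflections differ by half a wavelength.
So the condition for constructive reflection is 2 n t = (m + ½) λ.
Minimum at m = 0: t = λ / (4 n) = 582 / (4 × 1.415) = 103 nm.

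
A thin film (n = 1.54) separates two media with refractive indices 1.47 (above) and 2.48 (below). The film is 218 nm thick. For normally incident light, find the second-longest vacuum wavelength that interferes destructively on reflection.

448 nm

Top surface (1.47 → 1.54): reflection off a higher-index medium gives a half-wave phase shift.
Ray reflecting at the bottom interface goes from n = 1.54 toward n = 2.48: a half-wave phase shift.
Net: no relative phase inversion (both shifts match).
With no net inversion, destructive interference in reflection requires 2 n t = (m + ½) λ.
λ = 2 n t / (m + ½). The second-longest wavelength is m = 1: λ = 2 × 1.54 × 218 / 1.50 = 448 nm.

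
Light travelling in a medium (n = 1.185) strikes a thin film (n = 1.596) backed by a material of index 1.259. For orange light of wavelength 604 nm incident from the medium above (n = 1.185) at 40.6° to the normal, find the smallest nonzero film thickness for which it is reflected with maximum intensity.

Top surface (1.185 → 1.596): reflection off a higher-index medium gives a half-wave phase shift.
Bottom surface (1.596 → 1.259): reflection off a lower-index medium gives no phase shift.
The two reflections differ by half a wavelength.
For strong reflection here: 2 n t cos θ_r = (m + ½) λ.
Snell's law: 1.185 sin 40.6° = 1.596 sin θ_r → sin θ_r = 0.483, cos θ_r = 0.876.
Minimum at m = 0: t = λ / (4 n cos θ_r) = 604 / (4 × 1.596 × 0.876) = 108 nm.

108 nm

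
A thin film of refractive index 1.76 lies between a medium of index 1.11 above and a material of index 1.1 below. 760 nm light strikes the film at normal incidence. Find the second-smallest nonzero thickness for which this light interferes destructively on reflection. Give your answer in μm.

At the upper boundary (n = 1.11 to n = 1.76) the reflected ray undergoes a half-wave phase shift.
At the lower boundary (n = 1.76 to n = 1.1) the reflected ray undergoes no phase shift.
The two reflections differ by half a wavelength.
For minimum reflection here: 2 n t = m λ.
The second-smallest nonzero thickness corresponds to m = 2: t = m λ / (2 n) = 2.00 × 760 / (2 × 1.76) = 432 nm.

0.432 μm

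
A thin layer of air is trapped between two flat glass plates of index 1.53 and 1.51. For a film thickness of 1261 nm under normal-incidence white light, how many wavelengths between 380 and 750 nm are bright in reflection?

4

At the upper boundary (n = 1.53 to n = 1.0) the reflected ray undergoes no phase shift.
At the lower boundary (n = 1.0 to n = 1.51) the reflected ray undergoes a half-wave phase shift.
The two reflections differ by half a wavelength.
For bright reflection here: 2 n t = (m + ½) λ.
λ = 2 n t / (m + ½) = 2522 / (m + ½) nm.
m=2: 1009 nm (IR); m=3: 721 nm (visible); m=4: 560 nm (visible); m=5: 459 nm (visible); m=6: 388 nm (visible); m=7: 336 nm (UV).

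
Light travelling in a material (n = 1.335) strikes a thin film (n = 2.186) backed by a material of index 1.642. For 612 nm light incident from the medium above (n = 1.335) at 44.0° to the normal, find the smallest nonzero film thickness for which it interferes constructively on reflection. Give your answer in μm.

0.0773 μm

Ray reflecting at the top interface goes from n = 1.335 toward n = 2.186: a half-wave phase shift.
At the lower boundary (n = 2.186 to n = 1.642) the reflected ray undergoes no phase shift.
Exactly one π shift → a net half-wave offset.
With one net inversion, constructive interference in reflection requires 2 n t cos θ_r = (m + ½) λ.
Snell's law: 1.335 sin 44.0° = 2.186 sin θ_r → sin θ_r = 0.424, cos θ_r = 0.906.
Minimum at m = 0: t = λ / (4 n cos θ_r) = 612 / (4 × 2.186 × 0.906) = 77.3 nm.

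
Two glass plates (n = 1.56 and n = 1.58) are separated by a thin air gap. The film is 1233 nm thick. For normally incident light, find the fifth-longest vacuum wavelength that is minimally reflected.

At the upper boundary (n = 1.56 to n = 1.0) the reflected ray undergoes no phase shift.
Bottom surface (1.0 → 1.58): reflection off a higher-index medium gives a half-wave phase shift.
Exactly one π shift → a net half-wave offset.
With one net inversion, destructive interference in reflection requires 2 n t = m λ.
λ = 2 n t / m. The fifth-longest wavelength is m = 5: λ = 2 × 1.0 × 1233 / 5.00 = 493 nm.

493 nm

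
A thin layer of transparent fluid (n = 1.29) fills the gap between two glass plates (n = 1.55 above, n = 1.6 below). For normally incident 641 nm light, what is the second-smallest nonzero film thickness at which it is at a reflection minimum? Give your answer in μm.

0.497 μm

Ray reflecting at the top interface goes from n = 1.55 toward n = 1.29: no phase shift.
At the lower boundary (n = 1.29 to n = 1.6) the reflected ray undergoes a half-wave phase shift.
The two reflections differ by half a wavelength.
For dark reflection here: 2 n t = m λ.
The second-smallest nonzero thickness corresponds to m = 2: t = m λ / (2 n) = 2.00 × 641 / (2 × 1.29) = 497 nm.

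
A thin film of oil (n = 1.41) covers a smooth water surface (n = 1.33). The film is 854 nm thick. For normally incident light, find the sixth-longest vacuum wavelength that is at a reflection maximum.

Top surface (1.0 → 1.41): reflection off a higher-index medium gives a half-wave phase shift.
Ray reflecting at the bottom interface goes from n = 1.41 toward n = 1.33: no phase shift.
The two reflections differ by half a wavelength.
With one net inversion, constructive interference in reflection requires 2 n t = (m + ½) λ.
λ = 2 n t / (m + ½). The sixth-longest wavelength is m = 5: λ = 2 × 1.41 × 854 / 5.50 = 438 nm.

438 nm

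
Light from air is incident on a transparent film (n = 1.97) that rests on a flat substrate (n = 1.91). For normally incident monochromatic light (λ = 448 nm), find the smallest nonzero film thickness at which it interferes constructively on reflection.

56.9 nm

Ray reflecting at the top interface goes from n = 1.0 toward n = 1.97: a half-wave phase shift.
Bottom surface (1.97 → 1.91): reflection off a lower-index medium gives no phase shift.
The two reflections differ by half a wavelength.
With one net inversion, constructive interference in reflection requires 2 n t = (m + ½) λ.
Minimum at m = 0: t = λ / (4 n) = 448 / (4 × 1.97) = 56.9 nm.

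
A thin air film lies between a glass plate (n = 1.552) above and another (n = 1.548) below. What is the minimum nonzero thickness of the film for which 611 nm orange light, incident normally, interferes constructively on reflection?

153 nm

At the upper boundary (n = 1.552 to n = 1.0) the reflected ray undergoes no phase shift.
At the lower boundary (n = 1.0 to n = 1.548) the reflected ray undergoes a half-wave phase shift.
The two reflections differ by half a wavelength.
With one net inversion, constructive interference in reflection requires 2 n t = (m + ½) λ.
Minimum at m = 0: t = λ / (4 n) = 611 / (4 × 1.0) = 153 nm.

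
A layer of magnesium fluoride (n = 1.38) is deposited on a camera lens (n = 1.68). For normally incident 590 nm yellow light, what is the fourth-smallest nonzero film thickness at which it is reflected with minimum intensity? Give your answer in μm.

Ray reflecting at the top interface goes from n = 1.0 toward n = 1.38: a half-wave phase shift.
Bottom surface (1.38 → 1.68): reflection off a higher-index medium gives a half-wave phase shift.
Zero or two π shifts → no net half-wave offset.
With no net inversion, destructive interference in reflection requires 2 n t = (m + ½) λ.
The fourth-smallest nonzero thickness corresponds to m = 3: t = (m + ½) λ / (2 n) = 3.50 × 590 / (2 × 1.38) = 748 nm.

0.748 μm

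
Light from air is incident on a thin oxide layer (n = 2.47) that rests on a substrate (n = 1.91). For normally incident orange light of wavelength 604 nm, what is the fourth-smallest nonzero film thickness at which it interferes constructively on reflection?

428 nm

Top surface (1.0 → 2.47): reflection off a higher-index medium gives a half-wave phase shift.
Bottom surface (2.47 → 1.91): reflection off a lower-index medium gives no phase shift.
The two reflections differ by half a wavelength.
So the condition for constructive reflection is 2 n t = (m + ½) λ.
The fourth-smallest nonzero thickness corresponds to m = 3: t = (m + ½) λ / (2 n) = 3.50 × 604 / (2 × 2.47) = 428 nm.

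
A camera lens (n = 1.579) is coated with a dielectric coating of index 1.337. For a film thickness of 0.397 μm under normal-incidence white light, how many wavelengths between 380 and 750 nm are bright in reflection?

Ray reflecting at the top interface goes from n = 1.0 toward n = 1.337: a half-wave phase shift.
Ray reflecting at the bottom interface goes from n = 1.337 toward n = 1.579: a half-wave phase shift.
Net: no relative phase inversion (both shifts match).
With no net inversion, constructive interference in reflection requires 2 n t = m λ.
λ = 2 n t / m = 1062 / m nm.
m=1: 1062 nm (IR); m=2: 531 nm (visible); m=3: 354 nm (UV).

1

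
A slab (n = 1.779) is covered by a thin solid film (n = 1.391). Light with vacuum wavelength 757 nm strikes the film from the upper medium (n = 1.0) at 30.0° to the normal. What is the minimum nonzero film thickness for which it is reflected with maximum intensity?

Top surface (1.0 → 1.391): reflection off a higher-index medium gives a half-wave phase shift.
Bottom surface (1.391 → 1.779): reflection off a higher-index medium gives a half-wave phase shift.
The two reflections carry the same phase change, so no net offset.
For maximum reflection here: 2 n t cos θ_r = m λ.
Snell's law: 1.0 sin 30.0° = 1.391 sin θ_r → sin θ_r = 0.359, cos θ_r = 0.933.
Minimum nonzero at m = 1: t = λ / (2 n cos θ_r) = 757 / (2 × 1.391 × 0.933) = 292 nm.

292 nm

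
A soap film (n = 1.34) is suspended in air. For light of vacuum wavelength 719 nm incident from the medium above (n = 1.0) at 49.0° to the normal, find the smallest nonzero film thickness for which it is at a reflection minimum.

At the upper boundary (n = 1.0 to n = 1.34) the reflected ray undergoes a half-wave phase shift.
Bottom surface (1.34 → 1.0): reflection off a lower-index medium gives no phase shift.
Exactly one π shift → a net half-wave offset.
For dark reflection here: 2 n t cos θ_r = m λ.
Snell's law: 1.0 sin 49.0° = 1.34 sin θ_r → sin θ_r = 0.563, cos θ_r = 0.826.
Minimum nonzero at m = 1: t = λ / (2 n cos θ_r) = 719 / (2 × 1.34 × 0.826) = 325 nm.

325 nm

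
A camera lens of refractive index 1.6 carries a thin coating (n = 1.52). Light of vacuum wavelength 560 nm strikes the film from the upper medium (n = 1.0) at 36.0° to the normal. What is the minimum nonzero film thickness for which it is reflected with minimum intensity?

At the upper boundary (n = 1.0 to n = 1.52) the reflected ray undergoes a half-wave phase shift.
Ray reflecting at the bottom interface goes from n = 1.52 toward n = 1.6: a half-wave phase shift.
Zero or two π shifts → no net half-wave offset.
So the condition for destructive reflection is 2 n t cos θ_r = (m + ½) λ.
Snell's law: 1.0 sin 36.0° = 1.52 sin θ_r → sin θ_r = 0.387, cos θ_r = 0.922.
Minimum at m = 0: t = λ / (4 n cos θ_r) = 560 / (4 × 1.52 × 0.922) = 99.9 nm.

99.9 nm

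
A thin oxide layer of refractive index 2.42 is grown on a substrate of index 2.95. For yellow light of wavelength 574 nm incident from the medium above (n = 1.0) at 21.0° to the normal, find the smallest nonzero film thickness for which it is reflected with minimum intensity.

Ray reflecting at the top interface goes from n = 1.0 toward n = 2.42: a half-wave phase shift.
Ray reflecting at the bottom interface goes from n = 2.42 toward n = 2.95: a half-wave phase shift.
The two reflections carry the same phase change, so no net offset.
For weak reflection here: 2 n t cos θ_r = (m + ½) λ.
Snell's law: 1.0 sin 21.0° = 2.42 sin θ_r → sin θ_r = 0.148, cos θ_r = 0.989.
Minimum at m = 0: t = λ / (4 n cos θ_r) = 574 / (4 × 2.42 × 0.989) = 60.0 nm.

60.0 nm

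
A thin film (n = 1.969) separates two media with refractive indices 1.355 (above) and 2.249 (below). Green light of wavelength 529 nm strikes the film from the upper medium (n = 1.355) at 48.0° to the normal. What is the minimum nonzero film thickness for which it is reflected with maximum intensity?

156 nm

At the upper boundary (n = 1.355 to n = 1.969) the reflected ray undergoes a half-wave phase shift.
Ray reflecting at the bottom interface goes from n = 1.969 toward n = 2.249: a half-wave phase shift.
Net: no relative phase inversion (both shifts match).
With no net inversion, constructive interference in reflection requires 2 n t cos θ_r = m λ.
Snell's law: 1.355 sin 48.0° = 1.969 sin θ_r → sin θ_r = 0.511, cos θ_r = 0.859.
Minimum nonzero at m = 1: t = λ / (2 n cos θ_r) = 529 / (2 × 1.969 × 0.859) = 156 nm.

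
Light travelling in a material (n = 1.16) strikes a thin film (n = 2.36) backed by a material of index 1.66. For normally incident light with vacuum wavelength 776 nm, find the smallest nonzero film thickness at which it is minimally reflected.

164 nm

Top surface (1.16 → 2.36): reflection off a higher-index medium gives a half-wave phase shift.
At the lower boundary (n = 2.36 to n = 1.66) the reflected ray undergoes no phase shift.
Net: one phase inversion between the two reflected rays.
With one net inversion, destructive interference in reflection requires 2 n t = m λ.
Minimum nonzero at m = 1: t = λ / (2 n) = 776 / (2 × 2.36) = 164 nm.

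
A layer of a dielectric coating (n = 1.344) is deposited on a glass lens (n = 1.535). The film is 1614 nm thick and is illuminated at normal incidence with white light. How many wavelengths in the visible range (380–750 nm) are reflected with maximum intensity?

6

At the upper boundary (n = 1.0 to n = 1.344) the reflected ray undergoes a half-wave phase shift.
Ray reflecting at the bottom interface goes from n = 1.344 toward n = 1.535: a half-wave phase shift.
The two reflections carry the same phase change, so no net offset.
So the condition for constructive reflection is 2 n t = m λ.
λ = 2 n t / m = 4338 / m nm.
m=5: 868 nm (IR); m=6: 723 nm (visible); m=7: 620 nm (visible); m=8: 542 nm (visible); m=9: 482 nm (visible); m=10: 434 nm (visible); m=11: 394 nm (visible); m=12: 362 nm (UV).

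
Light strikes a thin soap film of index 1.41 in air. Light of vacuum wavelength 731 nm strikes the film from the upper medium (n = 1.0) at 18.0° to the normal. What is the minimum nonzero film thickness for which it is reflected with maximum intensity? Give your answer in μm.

0.133 μm

Ray reflecting at the top interface goes from n = 1.0 toward n = 1.41: a half-wave phase shift.
Ray reflecting at the bottom interface goes from n = 1.41 toward n = 1.0: no phase shift.
Net: one phase inversion between the two reflected rays.
So the condition for constructive reflection is 2 n t cos θ_r = (m + ½) λ.
Snell's law: 1.0 sin 18.0° = 1.41 sin θ_r → sin θ_r = 0.219, cos θ_r = 0.976.
Minimum at m = 0: t = λ / (4 n cos θ_r) = 731 / (4 × 1.41 × 0.976) = 133 nm.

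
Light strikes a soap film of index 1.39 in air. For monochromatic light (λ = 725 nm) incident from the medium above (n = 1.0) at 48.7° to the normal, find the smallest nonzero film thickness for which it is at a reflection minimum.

Ray reflecting at the top interface goes from n = 1.0 toward n = 1.39: a half-wave phase shift.
Bottom surface (1.39 → 1.0): reflection off a lower-index medium gives no phase shift.
Exactly one π shift → a net half-wave offset.
So the condition for destructive reflection is 2 n t cos θ_r = m λ.
Snell's law: 1.0 sin 48.7° = 1.39 sin θ_r → sin θ_r = 0.540, cos θ_r = 0.841.
Minimum nonzero at m = 1: t = λ / (2 n cos θ_r) = 725 / (2 × 1.39 × 0.841) = 310 nm.

310 nm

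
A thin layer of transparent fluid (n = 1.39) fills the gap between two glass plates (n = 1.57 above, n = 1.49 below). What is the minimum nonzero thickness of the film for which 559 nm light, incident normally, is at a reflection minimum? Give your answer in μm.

Ray reflecting at the top interface goes from n = 1.57 toward n = 1.39: no phase shift.
Bottom surface (1.39 → 1.49): reflection off a higher-index medium gives a half-wave phase shift.
Exactly one π shift → a net half-wave offset.
For minimum reflection here: 2 n t = m λ.
Minimum nonzero at m = 1: t = λ / (2 n) = 559 / (2 × 1.39) = 201 nm.

0.201 μm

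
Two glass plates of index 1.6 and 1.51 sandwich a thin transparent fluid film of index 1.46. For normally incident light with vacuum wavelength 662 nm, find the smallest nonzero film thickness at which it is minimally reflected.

Top surface (1.6 → 1.46): reflection off a lower-index medium gives no phase shift.
Bottom surface (1.46 → 1.51): reflection off a higher-index medium gives a half-wave phase shift.
Net: one phase inversion between the two reflected rays.
So the condition for destructive reflection is 2 n t = m λ.
Minimum nonzero at m = 1: t = λ / (2 n) = 662 / (2 × 1.46) = 227 nm.

227 nm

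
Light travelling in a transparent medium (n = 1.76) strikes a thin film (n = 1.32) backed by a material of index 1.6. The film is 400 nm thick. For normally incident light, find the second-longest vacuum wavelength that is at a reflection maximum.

Ray reflecting at the top interface goes from n = 1.76 toward n = 1.32: no phase shift.
At the lower boundary (n = 1.32 to n = 1.6) the reflected ray undergoes a half-wave phase shift.
Net: one phase inversion between the two reflected rays.
So the condition for constructive reflection is 2 n t = (m + ½) λ.
λ = 2 n t / (m + ½). The second-longest wavelength is m = 1: λ = 2 × 1.32 × 400 / 1.50 = 704 nm.

704 nm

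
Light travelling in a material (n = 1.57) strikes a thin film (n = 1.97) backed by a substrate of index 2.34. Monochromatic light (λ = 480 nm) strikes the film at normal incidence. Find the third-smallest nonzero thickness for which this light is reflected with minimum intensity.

305 nm

Ray reflecting at the top interface goes from n = 1.57 toward n = 1.97: a half-wave phase shift.
At the lower boundary (n = 1.97 to n = 2.34) the reflected ray undergoes a half-wave phase shift.
The two reflections carry the same phase change, so no net offset.
For minimum reflection here: 2 n t = (m + ½) λ.
The third-smallest nonzero thickness corresponds to m = 2: t = (m + ½) λ / (2 n) = 2.50 × 480 / (2 × 1.97) = 305 nm.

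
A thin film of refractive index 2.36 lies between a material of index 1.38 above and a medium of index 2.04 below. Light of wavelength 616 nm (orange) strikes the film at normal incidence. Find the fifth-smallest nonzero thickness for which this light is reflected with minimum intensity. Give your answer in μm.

Top surface (1.38 → 2.36): reflection off a higher-index medium gives a half-wave phase shift.
Bottom surface (2.36 → 2.04): reflection off a lower-index medium gives no phase shift.
The two reflections differ by half a wavelength.
For dark reflection here: 2 n t = m λ.
The fifth-smallest nonzero thickness corresponds to m = 5: t = m λ / (2 n) = 5.00 × 616 / (2 × 2.36) = 653 nm.

0.653 μm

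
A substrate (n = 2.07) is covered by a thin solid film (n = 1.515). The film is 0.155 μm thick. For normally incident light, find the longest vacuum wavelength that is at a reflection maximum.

At the upper boundary (n = 1.0 to n = 1.515) the reflected ray undergoes a half-wave phase shift.
Bottom surface (1.515 → 2.07): reflection off a higher-index medium gives a half-wave phase shift.
Zero or two π shifts → no net half-wave offset.
So the condition for constructive reflection is 2 n t = m λ.
λ = 2 n t / m. The longest wavelength is m = 1: λ = 2 × 1.515 × 155 / 1.00 = 470 nm.

470 nm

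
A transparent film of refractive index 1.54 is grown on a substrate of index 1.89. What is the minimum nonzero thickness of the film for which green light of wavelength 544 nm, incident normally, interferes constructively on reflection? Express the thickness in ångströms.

1766 Å

Top surface (1.0 → 1.54): reflection off a higher-index medium gives a half-wave phase shift.
Bottom surface (1.54 → 1.89): reflection off a higher-index medium gives a half-wave phase shift.
Zero or two π shifts → no net half-wave offset.
For bright reflection here: 2 n t = m λ.
Minimum nonzero at m = 1: t = λ / (2 n) = 544 / (2 × 1.54) = 177 nm.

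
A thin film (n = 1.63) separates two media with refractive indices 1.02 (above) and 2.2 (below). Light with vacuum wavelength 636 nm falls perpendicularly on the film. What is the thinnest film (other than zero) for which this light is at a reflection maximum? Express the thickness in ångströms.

Ray reflecting at the top interface goes from n = 1.02 toward n = 1.63: a half-wave phase shift.
At the lower boundary (n = 1.63 to n = 2.2) the reflected ray undergoes a half-wave phase shift.
Net: no relative phase inversion (both shifts match).
With no net inversion, constructive interference in reflection requires 2 n t = m λ.
Minimum nonzero at m = 1: t = λ / (2 n) = 636 / (2 × 1.63) = 195 nm.

1951 Å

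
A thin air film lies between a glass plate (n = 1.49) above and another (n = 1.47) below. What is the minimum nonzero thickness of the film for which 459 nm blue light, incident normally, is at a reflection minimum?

230 nm

Ray reflecting at the top interface goes from n = 1.49 toward n = 1.0: no phase shift.
Ray reflecting at the bottom interface goes from n = 1.0 toward n = 1.47: a half-wave phase shift.
The two reflections differ by half a wavelength.
With one net inversion, destructive interference in reflection requires 2 n t = m λ.
Minimum nonzero at m = 1: t = λ / (2 n) = 459 / (2 × 1.0) = 230 nm.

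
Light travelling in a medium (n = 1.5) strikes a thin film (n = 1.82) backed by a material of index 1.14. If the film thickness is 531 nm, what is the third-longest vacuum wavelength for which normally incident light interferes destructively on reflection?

644 nm

At the upper boundary (n = 1.5 to n = 1.82) the reflected ray undergoes a half-wave phase shift.
Ray reflecting at the bottom interface goes from n = 1.82 toward n = 1.14: no phase shift.
Exactly one π shift → a net half-wave offset.
With one net inversion, destructive interference in reflection requires 2 n t = m λ.
λ = 2 n t / m. The third-longest wavelength is m = 3: λ = 2 × 1.82 × 531 / 3.00 = 644 nm.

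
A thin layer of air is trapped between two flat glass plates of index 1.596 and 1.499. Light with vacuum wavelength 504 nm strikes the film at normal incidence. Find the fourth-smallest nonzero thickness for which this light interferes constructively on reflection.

Top surface (1.596 → 1.0): reflection off a lower-index medium gives no phase shift.
Ray reflecting at the bottom interface goes from n = 1.0 toward n = 1.499: a half-wave phase shift.
The two reflections differ by half a wavelength.
So the condition for constructive reflection is 2 n t = (m + ½) λ.
The fourth-smallest nonzero thickness corresponds to m = 3: t = (m + ½) λ / (2 n) = 3.50 × 504 / (2 × 1.0) = 882 nm.

882 nm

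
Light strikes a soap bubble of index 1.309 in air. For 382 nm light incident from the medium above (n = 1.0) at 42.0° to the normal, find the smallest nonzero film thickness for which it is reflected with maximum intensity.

84.9 nm

At the upper boundary (n = 1.0 to n = 1.309) the reflected ray undergoes a half-wave phase shift.
Bottom surface (1.309 → 1.0): reflection off a lower-index medium gives no phase shift.
Net: one phase inversion between the two reflected rays.
So the condition for constructive reflection is 2 n t cos θ_r = (m + ½) λ.
Snell's law: 1.0 sin 42.0° = 1.309 sin θ_r → sin θ_r = 0.511, cos θ_r = 0.859.
Minimum at m = 0: t = λ / (4 n cos θ_r) = 382 / (4 × 1.309 × 0.859) = 84.9 nm.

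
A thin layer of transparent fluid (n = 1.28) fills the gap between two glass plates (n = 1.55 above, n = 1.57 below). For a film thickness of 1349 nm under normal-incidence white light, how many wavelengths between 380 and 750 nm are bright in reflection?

Top surface (1.55 → 1.28): reflection off a lower-index medium gives no phase shift.
Ray reflecting at the bottom interface goes from n = 1.28 toward n = 1.57: a half-wave phase shift.
Net: one phase inversion between the two reflected rays.
For strong reflection here: 2 n t = (m + ½) λ.
λ = 2 n t / (m + ½) = 3453 / (m + ½) nm.
m=4: 767 nm (IR); m=5: 628 nm (visible); m=6: 531 nm (visible); m=7: 460 nm (visible); m=8: 406 nm (visible); m=9: 364 nm (UV).

4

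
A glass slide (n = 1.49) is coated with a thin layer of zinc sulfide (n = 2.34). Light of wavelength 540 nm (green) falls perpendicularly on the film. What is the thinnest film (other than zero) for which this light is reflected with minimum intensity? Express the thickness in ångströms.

1154 Å

Top surface (1.0 → 2.34): reflection off a higher-index medium gives a half-wave phase shift.
Bottom surface (2.34 → 1.49): reflection off a lower-index medium gives no phase shift.
Exactly one π shift → a net half-wave offset.
With one net inversion, destructive interference in reflection requires 2 n t = m λ.
Minimum nonzero at m = 1: t = λ / (2 n) = 540 / (2 × 2.34) = 115 nm.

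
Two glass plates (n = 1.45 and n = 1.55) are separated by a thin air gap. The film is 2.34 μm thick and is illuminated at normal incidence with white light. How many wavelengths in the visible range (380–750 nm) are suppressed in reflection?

At the upper boundary (n = 1.45 to n = 1.0) the reflected ray undergoes no phase shift.
Bottom surface (1.0 → 1.55): reflection off a higher-index medium gives a half-wave phase shift.
The two reflections differ by half a wavelength.
So the condition for destructive reflection is 2 n t = m λ.
λ = 2 n t / m = 4680 / m nm.
m=6: 780 nm (IR); m=7: 669 nm (visible); m=8: 585 nm (visible); m=9: 520 nm (visible); m=10: 468 nm (visible); m=11: 425 nm (visible); m=12: 390 nm (visible); m=13: 360 nm (UV).

6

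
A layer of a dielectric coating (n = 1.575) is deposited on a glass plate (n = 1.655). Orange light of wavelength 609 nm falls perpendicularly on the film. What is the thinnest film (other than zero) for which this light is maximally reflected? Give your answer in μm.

Top surface (1.0 → 1.575): reflection off a higher-index medium gives a half-wave phase shift.
Ray reflecting at the bottom interface goes from n = 1.575 toward n = 1.655: a half-wave phase shift.
Net: no relative phase inversion (both shifts match).
With no net inversion, constructive interference in reflection requires 2 n t = m λ.
Minimum nonzero at m = 1: t = λ / (2 n) = 609 / (2 × 1.575) = 193 nm.

0.193 μm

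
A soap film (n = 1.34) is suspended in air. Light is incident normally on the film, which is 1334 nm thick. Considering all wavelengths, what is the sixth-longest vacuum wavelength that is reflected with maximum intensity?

650 nm

At the upper boundary (n = 1.0 to n = 1.34) the reflected ray undergoes a half-wave phase shift.
At the lower boundary (n = 1.34 to n = 1.0) the reflected ray undergoes no phase shift.
Net: one phase inversion between the two reflected rays.
So the condition for constructive reflection is 2 n t = (m + ½) λ.
λ = 2 n t / (m + ½). The sixth-longest wavelength is m = 5: λ = 2 × 1.34 × 1334 / 5.50 = 650 nm.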